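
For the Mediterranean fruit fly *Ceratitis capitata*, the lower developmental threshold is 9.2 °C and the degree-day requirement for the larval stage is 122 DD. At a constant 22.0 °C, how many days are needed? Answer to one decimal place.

9.5 days

Daily accumulation = 22.0 − 9.2 = 12.8 DD/day.
Duration = 122 / 12.8 = 9.531 ≈ 9.5 days.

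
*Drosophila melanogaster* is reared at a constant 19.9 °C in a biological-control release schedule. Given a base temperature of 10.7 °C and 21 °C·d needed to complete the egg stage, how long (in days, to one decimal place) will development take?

Daily accumulation = 19.9 − 10.7 = 9.2 DD/day.
Duration = 21 / 9.2 = 2.283 ≈ 2.3 days.

2.3 days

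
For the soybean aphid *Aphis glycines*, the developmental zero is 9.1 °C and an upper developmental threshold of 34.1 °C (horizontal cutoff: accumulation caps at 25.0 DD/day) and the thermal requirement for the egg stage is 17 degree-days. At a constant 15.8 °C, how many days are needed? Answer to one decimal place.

Daily accumulation = 15.8 − 9.1 = 6.7 DD/day.
Duration = 17 / 6.7 = 2.537 ≈ 2.5 days.

2.5 days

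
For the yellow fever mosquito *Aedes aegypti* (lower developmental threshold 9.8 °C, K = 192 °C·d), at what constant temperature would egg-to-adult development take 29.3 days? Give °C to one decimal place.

Required daily accumulation = 192 / 29.3 = 6.553 DD/day.
T = T_base + 6.553 = 9.8 + 6.553 = 16.353 ≈ 16.4 °C.

16.4 °C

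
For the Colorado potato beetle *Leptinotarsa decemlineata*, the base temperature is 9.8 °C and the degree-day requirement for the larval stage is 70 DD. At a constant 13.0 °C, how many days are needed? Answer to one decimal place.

Daily accumulation = 13.0 − 9.8 = 3.2 DD/day.
Duration = 70 / 3.2 = 21.875 ≈ 21.9 days.

21.9 days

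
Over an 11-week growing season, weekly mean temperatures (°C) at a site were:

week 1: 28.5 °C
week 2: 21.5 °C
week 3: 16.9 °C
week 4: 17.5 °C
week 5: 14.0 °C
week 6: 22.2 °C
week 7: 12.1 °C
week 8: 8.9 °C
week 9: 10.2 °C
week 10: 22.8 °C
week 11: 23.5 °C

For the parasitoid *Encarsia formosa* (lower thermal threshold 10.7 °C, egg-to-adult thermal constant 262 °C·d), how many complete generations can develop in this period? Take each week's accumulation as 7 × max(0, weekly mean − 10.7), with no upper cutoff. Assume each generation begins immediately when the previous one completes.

2 generations

Weekly DD (7 × max(0, T̄ − 10.7)): 124.6, 75.6, 43.4, 47.6, 23.1, 80.5, 9.8, 0.0, 0.0, 84.7, 89.6.
Season total = 578.9 DD.
Complete generations = ⌊578.9 / 262⌋ = 2.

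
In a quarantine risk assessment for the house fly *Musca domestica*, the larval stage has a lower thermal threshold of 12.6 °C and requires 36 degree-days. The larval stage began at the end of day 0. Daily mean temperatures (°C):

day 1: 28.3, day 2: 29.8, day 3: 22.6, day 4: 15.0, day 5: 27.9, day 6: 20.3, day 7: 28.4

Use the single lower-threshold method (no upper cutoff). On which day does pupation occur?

day 3

Daily DD above 12.6 °C: 15.7, 17.2, 10.0, 2.4, 15.3, 7.7, 15.8.
Cumulative: 15.7, 32.9, 42.9, 45.3, 60.6, 68.3, 84.1.
The total first reaches 36 DD on day 3.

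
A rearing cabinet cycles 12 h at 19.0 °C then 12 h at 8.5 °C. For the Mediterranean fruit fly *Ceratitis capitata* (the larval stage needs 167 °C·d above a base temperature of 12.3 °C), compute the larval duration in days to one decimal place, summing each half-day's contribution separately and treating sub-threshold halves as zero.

Day half: max(0, 19.0 − 12.3) × 0.5 = 6.7 × 0.5 = 3.35 DD.
Night half: max(0, 8.5 − 12.3) × 0.5 = 0.0 × 0.5 = 0.00 DD.
Per 24 h: 3.35 DD/day.
Duration = 167 / 3.35 = 49.851 ≈ 49.9 days.

49.9 days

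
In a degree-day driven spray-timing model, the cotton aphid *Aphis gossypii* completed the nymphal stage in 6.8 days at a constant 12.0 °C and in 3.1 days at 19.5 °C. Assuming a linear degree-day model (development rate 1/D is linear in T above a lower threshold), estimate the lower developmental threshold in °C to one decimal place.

Under the model K = D·(T − T_b), so D₁·(T₁ − T_b) = D₂·(T₂ − T_b).
6.8·(12.0 − T_b) = 3.1·(19.5 − T_b)
T_b = (6.8·12.0 − 3.1·19.5) / (6.8 − 3.1) = 21.15 / 3.7 = 5.716 °C ≈ 5.7 °C.

5.7 °C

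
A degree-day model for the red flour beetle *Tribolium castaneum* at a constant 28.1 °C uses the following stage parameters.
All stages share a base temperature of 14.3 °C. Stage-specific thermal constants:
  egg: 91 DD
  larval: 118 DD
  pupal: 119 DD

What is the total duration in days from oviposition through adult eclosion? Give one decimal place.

23.8 days

Daily accumulation at 28.1 °C = 28.1 − 14.3 = 13.8 DD/day.
Total K = 91 + 118 + 119 = 328 DD.
Total duration = 328 / 13.8 = 23.768 ≈ 23.8 days.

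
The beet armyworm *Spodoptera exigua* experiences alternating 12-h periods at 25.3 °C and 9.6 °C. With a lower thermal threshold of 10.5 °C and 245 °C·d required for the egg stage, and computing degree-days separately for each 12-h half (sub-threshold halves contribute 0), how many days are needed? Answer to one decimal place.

33.1 days

Day half: max(0, 25.3 − 10.5) × 0.5 = 14.8 × 0.5 = 7.40 DD.
Night half: max(0, 9.6 − 10.5) × 0.5 = 0.0 × 0.5 = 0.00 DD.
Per 24 h: 7.40 DD/day.
Duration = 245 / 7.40 = 33.108 ≈ 33.1 days.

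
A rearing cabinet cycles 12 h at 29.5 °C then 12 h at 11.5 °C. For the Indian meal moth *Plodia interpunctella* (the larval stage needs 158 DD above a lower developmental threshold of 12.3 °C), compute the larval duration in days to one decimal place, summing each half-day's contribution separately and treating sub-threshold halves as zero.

18.4 days

Day half: max(0, 29.5 − 12.3) × 0.5 = 17.2 × 0.5 = 8.60 DD.
Night half: max(0, 11.5 − 12.3) × 0.5 = 0.0 × 0.5 = 0.00 DD.
Per 24 h: 8.60 DD/day.
Duration = 158 / 8.60 = 18.372 ≈ 18.4 days.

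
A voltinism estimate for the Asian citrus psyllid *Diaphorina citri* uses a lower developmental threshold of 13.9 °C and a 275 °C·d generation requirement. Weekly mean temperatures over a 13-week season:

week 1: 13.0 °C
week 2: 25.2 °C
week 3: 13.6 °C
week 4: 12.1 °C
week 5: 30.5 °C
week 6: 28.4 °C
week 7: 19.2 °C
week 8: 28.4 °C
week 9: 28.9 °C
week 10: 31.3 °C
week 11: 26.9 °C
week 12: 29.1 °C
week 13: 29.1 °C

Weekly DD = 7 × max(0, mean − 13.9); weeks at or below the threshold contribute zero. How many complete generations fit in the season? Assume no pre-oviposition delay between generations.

Weekly DD (7 × max(0, T̄ − 13.9)): 0.0, 79.1, 0.0, 0.0, 116.2, 101.5, 37.1, 101.5, 105.0, 121.8, 91.0, 106.4, 106.4.
Season total = 966.0 DD.
Complete generations = ⌊966.0 / 275⌋ = 3.

3 generations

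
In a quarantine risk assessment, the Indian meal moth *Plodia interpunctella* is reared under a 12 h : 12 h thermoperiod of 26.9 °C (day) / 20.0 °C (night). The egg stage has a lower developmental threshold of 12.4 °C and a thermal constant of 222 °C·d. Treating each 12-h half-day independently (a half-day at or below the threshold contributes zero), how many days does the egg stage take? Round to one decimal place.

20.1 days

Day half: max(0, 26.9 − 12.4) × 0.5 = 14.5 × 0.5 = 7.25 DD.
Night half: max(0, 20.0 − 12.4) × 0.5 = 7.6 × 0.5 = 3.80 DD.
Per 24 h: 11.05 DD/day.
Duration = 222 / 11.05 = 20.090 ≈ 20.1 days.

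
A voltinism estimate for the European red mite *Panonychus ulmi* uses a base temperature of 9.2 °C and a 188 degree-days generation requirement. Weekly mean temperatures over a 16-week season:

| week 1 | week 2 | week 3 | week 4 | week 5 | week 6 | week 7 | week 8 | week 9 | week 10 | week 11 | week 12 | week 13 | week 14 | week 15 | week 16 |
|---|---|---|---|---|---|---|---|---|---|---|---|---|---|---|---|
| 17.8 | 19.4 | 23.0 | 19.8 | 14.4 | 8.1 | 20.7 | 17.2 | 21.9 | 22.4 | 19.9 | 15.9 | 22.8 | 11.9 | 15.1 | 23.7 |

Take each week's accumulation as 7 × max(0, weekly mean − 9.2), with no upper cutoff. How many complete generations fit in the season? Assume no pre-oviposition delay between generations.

Weekly DD (7 × max(0, T̄ − 9.2)): 60.2, 71.4, 96.6, 74.2, 36.4, 0.0, 80.5, 56.0, 88.9, 92.4, 74.9, 46.9, 95.2, 18.9, 41.3, 101.5.
Season total = 1035.3 DD.
Complete generations = ⌊1035.3 / 188⌋ = 5.

5 generations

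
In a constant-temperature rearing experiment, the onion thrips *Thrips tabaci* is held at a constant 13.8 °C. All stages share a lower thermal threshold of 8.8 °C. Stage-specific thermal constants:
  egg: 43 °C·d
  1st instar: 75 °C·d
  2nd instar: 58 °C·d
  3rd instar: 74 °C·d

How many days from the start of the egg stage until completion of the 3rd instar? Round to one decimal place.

50.0 days

Daily accumulation at 13.8 °C = 13.8 − 8.8 = 5.0 DD/day.
Total K = 43 + 75 + 58 + 74 = 250 DD.
Total duration = 250 / 5.0 = 50.000 ≈ 50.0 days.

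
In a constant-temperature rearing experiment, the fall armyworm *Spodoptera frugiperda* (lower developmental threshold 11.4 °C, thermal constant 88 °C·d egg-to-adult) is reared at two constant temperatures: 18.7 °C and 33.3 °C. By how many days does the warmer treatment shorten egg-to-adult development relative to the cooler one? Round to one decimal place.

8.0 days

At 18.7 °C: 88 / (18.7 − 11.4) = 88 / 7.3 = 12.055 d.
At 33.3 °C: 88 / (33.3 − 11.4) = 88 / 21.9 = 4.018 d.
Difference = |12.055 − 4.018| = 8.037 ≈ 8.0 days.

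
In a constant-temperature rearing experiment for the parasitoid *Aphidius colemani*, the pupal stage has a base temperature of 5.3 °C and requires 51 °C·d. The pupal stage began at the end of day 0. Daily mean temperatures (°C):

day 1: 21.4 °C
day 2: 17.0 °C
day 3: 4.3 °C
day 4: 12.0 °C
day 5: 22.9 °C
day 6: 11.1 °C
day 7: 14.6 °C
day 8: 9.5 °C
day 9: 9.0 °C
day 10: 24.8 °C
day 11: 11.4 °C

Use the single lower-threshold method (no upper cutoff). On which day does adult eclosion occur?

day 5

Daily DD above 5.3 °C: 16.1, 11.7, 0.0, 6.7, 17.6, 5.8, 9.3, 4.2, 3.7, 19.5, 6.1.
Cumulative: 16.1, 27.8, 27.8, 34.5, 52.1, 57.9, 67.2, 71.4, 75.1, 94.6, 100.7.
The total first reaches 51 DD on day 5.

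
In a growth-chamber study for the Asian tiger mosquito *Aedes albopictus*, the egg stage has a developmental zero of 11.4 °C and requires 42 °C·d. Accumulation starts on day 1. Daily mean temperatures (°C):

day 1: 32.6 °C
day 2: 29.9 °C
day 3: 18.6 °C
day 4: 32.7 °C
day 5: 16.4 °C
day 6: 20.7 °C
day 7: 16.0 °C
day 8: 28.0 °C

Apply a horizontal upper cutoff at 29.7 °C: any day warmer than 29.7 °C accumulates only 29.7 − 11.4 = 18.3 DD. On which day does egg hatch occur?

day 3

Daily DD above 11.4 °C (capped at 18.3): 18.3, 18.3, 7.2, 18.3, 5.0, 9.3, 4.6, 16.6.
Cumulative: 18.3, 36.6, 43.8, 62.1, 67.1, 76.4, 81.0, 97.6.
The total first reaches 42 DD on day 3.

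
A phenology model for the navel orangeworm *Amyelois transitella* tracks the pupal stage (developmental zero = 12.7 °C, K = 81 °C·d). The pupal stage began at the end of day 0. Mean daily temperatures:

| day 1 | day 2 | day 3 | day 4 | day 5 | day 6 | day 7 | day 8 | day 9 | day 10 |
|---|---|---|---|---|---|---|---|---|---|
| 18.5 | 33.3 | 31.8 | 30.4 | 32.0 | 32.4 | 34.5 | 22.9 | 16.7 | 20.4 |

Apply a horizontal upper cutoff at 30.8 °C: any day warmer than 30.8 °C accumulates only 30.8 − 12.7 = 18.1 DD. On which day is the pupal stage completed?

Daily DD above 12.7 °C (capped at 18.1): 5.8, 18.1, 18.1, 17.7, 18.1, 18.1, 18.1, 10.2, 4.0, 7.7.
Cumulative: 5.8, 23.9, 42.0, 59.7, 77.8, 95.9, 114.0, 124.2, 128.2, 135.9.
The total first reaches 81 DD on day 6.

day 6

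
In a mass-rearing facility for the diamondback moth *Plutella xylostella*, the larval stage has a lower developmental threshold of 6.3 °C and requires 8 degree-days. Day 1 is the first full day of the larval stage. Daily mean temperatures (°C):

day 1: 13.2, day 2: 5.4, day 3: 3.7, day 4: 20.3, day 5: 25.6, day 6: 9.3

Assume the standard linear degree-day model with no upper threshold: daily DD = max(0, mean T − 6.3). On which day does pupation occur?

Daily DD above 6.3 °C: 6.9, 0.0, 0.0, 14.0, 19.3, 3.0.
Cumulative: 6.9, 6.9, 6.9, 20.9, 40.2, 43.2.
The total first reaches 8 DD on day 4.

day 4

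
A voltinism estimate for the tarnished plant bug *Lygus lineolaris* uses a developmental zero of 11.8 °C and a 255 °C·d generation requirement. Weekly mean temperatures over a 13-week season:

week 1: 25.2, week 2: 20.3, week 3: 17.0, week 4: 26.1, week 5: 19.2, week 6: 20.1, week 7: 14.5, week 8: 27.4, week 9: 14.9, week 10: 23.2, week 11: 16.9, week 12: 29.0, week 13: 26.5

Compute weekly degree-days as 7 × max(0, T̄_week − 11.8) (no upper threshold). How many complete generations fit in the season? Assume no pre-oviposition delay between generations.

Weekly DD (7 × max(0, T̄ − 11.8)): 93.8, 59.5, 36.4, 100.1, 51.8, 58.1, 18.9, 109.2, 21.7, 79.8, 35.7, 120.4, 102.9.
Season total = 888.3 DD.
Complete generations = ⌊888.3 / 255⌋ = 3.

3 generations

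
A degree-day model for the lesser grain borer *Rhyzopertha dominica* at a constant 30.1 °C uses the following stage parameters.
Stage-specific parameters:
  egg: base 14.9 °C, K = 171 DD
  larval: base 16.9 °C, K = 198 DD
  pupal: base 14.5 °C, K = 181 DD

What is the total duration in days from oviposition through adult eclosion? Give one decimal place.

egg: 171 / (30.1 − 14.9) = 171 / 15.2 = 11.250 d.
larval: 198 / (30.1 − 16.9) = 198 / 13.2 = 15.000 d.
pupal: 181 / (30.1 − 14.5) = 181 / 15.6 = 11.603 d.
Sum = 37.853 ≈ 37.9 days.

37.9 days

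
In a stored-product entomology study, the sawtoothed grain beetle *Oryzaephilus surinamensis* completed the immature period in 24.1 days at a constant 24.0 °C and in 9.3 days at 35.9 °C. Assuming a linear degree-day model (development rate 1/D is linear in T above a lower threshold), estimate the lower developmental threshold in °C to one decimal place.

16.5 °C

Linear rate model ⇒ the product D·(T − T_b) is constant across temperatures.
24.1·(24.0 − T_b) = 9.3·(35.9 − T_b)
T_b = (24.1·24.0 − 9.3·35.9) / (24.1 − 9.3) = 244.53 / 14.8 = 16.522 °C ≈ 16.5 °C.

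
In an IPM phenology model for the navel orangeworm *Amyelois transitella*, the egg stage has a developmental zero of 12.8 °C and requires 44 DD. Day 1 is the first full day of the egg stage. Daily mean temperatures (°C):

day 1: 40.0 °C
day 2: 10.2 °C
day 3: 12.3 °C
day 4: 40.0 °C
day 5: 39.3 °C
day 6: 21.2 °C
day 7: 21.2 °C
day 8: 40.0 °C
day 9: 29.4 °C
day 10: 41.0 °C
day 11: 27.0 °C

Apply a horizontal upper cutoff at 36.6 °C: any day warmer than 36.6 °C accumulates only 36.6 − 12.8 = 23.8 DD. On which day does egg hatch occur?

Daily DD above 12.8 °C (capped at 23.8): 23.8, 0.0, 0.0, 23.8, 23.8, 8.4, 8.4, 23.8, 16.6, 23.8, 14.2.
Cumulative: 23.8, 23.8, 23.8, 47.6, 71.4, 79.8, 88.2, 112.0, 128.6, 152.4, 166.6.
The total first reaches 44 DD on day 4.

day 4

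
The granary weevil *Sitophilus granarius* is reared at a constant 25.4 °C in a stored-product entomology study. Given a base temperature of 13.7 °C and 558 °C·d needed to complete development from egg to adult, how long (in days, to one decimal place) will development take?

47.7 days

Daily accumulation = 25.4 − 13.7 = 11.7 DD/day.
Duration = 558 / 11.7 = 47.692 ≈ 47.7 days.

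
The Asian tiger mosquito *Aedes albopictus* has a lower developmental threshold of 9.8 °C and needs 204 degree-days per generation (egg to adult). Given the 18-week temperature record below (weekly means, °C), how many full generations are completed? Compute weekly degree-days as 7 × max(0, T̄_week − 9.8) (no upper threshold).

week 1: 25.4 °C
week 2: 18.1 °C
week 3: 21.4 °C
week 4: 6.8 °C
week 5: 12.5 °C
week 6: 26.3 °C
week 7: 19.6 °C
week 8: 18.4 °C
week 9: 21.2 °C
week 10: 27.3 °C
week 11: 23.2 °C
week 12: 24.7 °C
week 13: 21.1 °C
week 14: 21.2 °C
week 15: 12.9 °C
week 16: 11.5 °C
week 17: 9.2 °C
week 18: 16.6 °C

Weekly DD (7 × max(0, T̄ − 9.8)): 109.2, 58.1, 81.2, 0.0, 18.9, 115.5, 68.6, 60.2, 79.8, 122.5, 93.8, 104.3, 79.1, 79.8, 21.7, 11.9, 0.0, 47.6.
Season total = 1152.2 DD.
Complete generations = ⌊1152.2 / 204⌋ = 5.

5 generations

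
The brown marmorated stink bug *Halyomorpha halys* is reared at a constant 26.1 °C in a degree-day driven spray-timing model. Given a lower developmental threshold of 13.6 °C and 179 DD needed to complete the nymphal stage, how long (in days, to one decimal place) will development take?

14.3 days

Daily accumulation = 26.1 − 13.6 = 12.5 DD/day.
Duration = 179 / 12.5 = 14.320 ≈ 14.3 days.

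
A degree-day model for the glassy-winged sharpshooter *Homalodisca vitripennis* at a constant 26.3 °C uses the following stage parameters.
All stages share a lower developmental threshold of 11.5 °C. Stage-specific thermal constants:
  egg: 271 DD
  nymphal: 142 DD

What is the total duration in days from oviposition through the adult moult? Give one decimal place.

27.9 days

Daily accumulation at 26.3 °C = 26.3 − 11.5 = 14.8 DD/day.
Total K = 271 + 142 = 413 DD.
Total duration = 413 / 14.8 = 27.905 ≈ 27.9 days.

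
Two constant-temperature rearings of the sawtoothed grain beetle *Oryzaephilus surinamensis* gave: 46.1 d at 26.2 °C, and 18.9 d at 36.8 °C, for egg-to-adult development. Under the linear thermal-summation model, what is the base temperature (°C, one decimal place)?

18.8 °C

Equal thermal constants: D₁(T₁ − T_b) = D₂(T₂ − T_b).
46.1·(26.2 − T_b) = 18.9·(36.8 − T_b)
T_b = (46.1·26.2 − 18.9·36.8) / (46.1 − 18.9) = 512.30 / 27.2 = 18.835 °C ≈ 18.8 °C.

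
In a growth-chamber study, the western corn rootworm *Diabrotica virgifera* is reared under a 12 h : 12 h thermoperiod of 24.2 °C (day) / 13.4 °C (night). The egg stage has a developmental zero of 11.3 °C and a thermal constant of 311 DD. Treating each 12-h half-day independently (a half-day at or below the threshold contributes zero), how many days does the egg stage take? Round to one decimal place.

Day half: max(0, 24.2 − 11.3) × 0.5 = 12.9 × 0.5 = 6.45 DD.
Night half: max(0, 13.4 − 11.3) × 0.5 = 2.1 × 0.5 = 1.05 DD.
Per 24 h: 7.50 DD/day.
Duration = 311 / 7.50 = 41.467 ≈ 41.5 days.

41.5 days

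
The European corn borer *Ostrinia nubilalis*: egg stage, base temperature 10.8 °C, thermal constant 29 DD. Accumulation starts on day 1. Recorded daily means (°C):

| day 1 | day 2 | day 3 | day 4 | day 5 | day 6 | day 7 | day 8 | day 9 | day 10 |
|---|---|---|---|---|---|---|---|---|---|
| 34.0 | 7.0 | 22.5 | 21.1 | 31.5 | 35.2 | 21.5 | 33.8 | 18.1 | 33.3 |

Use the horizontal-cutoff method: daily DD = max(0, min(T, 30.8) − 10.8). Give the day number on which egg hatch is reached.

Daily DD above 10.8 °C (capped at 20.0): 20.0, 0.0, 11.7, 10.3, 20.0, 20.0, 10.7, 20.0, 7.3, 20.0.
Cumulative: 20.0, 20.0, 31.7, 42.0, 62.0, 82.0, 92.7, 112.7, 120.0, 140.0.
The total first reaches 29 DD on day 3.

day 3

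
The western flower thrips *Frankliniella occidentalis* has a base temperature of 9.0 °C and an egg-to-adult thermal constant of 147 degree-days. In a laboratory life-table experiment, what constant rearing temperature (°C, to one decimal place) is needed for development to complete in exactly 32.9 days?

Required daily accumulation = 147 / 32.9 = 4.468 DD/day.
T = T_base + 4.468 = 9.0 + 4.468 = 13.468 ≈ 13.5 °C.

13.5 °C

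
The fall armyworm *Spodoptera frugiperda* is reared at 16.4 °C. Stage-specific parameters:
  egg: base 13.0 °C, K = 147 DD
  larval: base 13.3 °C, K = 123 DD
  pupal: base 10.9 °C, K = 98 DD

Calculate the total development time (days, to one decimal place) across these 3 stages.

egg: 147 / (16.4 − 13.0) = 147 / 3.4 = 43.235 d.
larval: 123 / (16.4 − 13.3) = 123 / 3.1 = 39.677 d.
pupal: 98 / (16.4 − 10.9) = 98 / 5.5 = 17.818 d.
Sum = 100.731 ≈ 100.7 days.

100.7 days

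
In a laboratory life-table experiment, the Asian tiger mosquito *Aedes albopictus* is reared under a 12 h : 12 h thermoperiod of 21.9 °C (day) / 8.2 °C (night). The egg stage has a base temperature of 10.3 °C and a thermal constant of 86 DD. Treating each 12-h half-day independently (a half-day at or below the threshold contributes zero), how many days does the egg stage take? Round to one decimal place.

Day half: max(0, 21.9 − 10.3) × 0.5 = 11.6 × 0.5 = 5.80 DD.
Night half: max(0, 8.2 − 10.3) × 0.5 = 0.0 × 0.5 = 0.00 DD.
Per 24 h: 5.80 DD/day.
Duration = 86 / 5.80 = 14.828 ≈ 14.8 days.

14.8 days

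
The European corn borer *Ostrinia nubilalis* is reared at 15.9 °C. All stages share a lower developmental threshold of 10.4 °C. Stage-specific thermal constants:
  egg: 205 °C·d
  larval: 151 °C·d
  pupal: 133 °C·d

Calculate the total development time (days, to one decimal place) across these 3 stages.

Daily accumulation at 15.9 °C = 15.9 − 10.4 = 5.5 DD/day.
Total K = 205 + 151 + 133 = 489 DD.
Total duration = 489 / 5.5 = 88.909 ≈ 88.9 days.

88.9 days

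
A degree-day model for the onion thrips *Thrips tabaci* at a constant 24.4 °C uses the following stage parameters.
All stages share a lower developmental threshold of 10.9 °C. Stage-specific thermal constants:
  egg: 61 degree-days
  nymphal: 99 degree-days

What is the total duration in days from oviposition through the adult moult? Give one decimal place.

Daily accumulation at 24.4 °C = 24.4 − 10.9 = 13.5 DD/day.
Total K = 61 + 99 = 160 DD.
Total duration = 160 / 13.5 = 11.852 ≈ 11.9 days.

11.9 days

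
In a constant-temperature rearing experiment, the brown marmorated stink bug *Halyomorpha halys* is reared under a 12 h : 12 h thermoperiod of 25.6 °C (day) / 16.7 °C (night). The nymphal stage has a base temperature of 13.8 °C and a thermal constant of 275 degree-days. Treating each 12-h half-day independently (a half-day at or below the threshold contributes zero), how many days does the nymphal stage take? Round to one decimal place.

Day half: max(0, 25.6 − 13.8) × 0.5 = 11.8 × 0.5 = 5.90 DD.
Night half: max(0, 16.7 − 13.8) × 0.5 = 2.9 × 0.5 = 1.45 DD.
Per 24 h: 7.35 DD/day.
Duration = 275 / 7.35 = 37.415 ≈ 37.4 days.

37.4 days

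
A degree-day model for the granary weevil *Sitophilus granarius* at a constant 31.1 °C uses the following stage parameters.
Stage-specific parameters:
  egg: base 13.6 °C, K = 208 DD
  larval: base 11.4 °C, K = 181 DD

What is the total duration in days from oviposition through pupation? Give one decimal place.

egg: 208 / (31.1 − 13.6) = 208 / 17.5 = 11.886 d.
larval: 181 / (31.1 − 11.4) = 181 / 19.7 = 9.188 d.
Sum = 21.074 ≈ 21.1 days.

21.1 days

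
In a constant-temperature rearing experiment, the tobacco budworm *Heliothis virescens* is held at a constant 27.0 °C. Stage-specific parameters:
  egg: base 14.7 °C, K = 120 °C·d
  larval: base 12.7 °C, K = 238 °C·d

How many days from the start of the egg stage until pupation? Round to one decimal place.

egg: 120 / (27.0 − 14.7) = 120 / 12.3 = 9.756 d.
larval: 238 / (27.0 − 12.7) = 238 / 14.3 = 16.643 d.
Sum = 26.399 ≈ 26.4 days.

26.4 days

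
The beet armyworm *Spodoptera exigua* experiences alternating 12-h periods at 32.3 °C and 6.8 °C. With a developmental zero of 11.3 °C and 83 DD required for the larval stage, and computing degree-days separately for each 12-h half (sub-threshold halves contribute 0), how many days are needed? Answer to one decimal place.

Day half: max(0, 32.3 − 11.3) × 0.5 = 21.0 × 0.5 = 10.50 DD.
Night half: max(0, 6.8 − 11.3) × 0.5 = 0.0 × 0.5 = 0.00 DD.
Per 24 h: 10.50 DD/day.
Duration = 83 / 10.50 = 7.905 ≈ 7.9 days.

7.9 days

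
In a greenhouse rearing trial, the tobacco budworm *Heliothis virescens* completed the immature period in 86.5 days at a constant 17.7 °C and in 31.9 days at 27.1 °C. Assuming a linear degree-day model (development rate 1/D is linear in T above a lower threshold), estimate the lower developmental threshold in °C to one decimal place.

Under the model K = D·(T − T_b), so D₁·(T₁ − T_b) = D₂·(T₂ − T_b).
86.5·(17.7 − T_b) = 31.9·(27.1 − T_b)
T_b = (86.5·17.7 − 31.9·27.1) / (86.5 − 31.9) = 666.56 / 54.6 = 12.208 °C ≈ 12.2 °C.

12.2 °C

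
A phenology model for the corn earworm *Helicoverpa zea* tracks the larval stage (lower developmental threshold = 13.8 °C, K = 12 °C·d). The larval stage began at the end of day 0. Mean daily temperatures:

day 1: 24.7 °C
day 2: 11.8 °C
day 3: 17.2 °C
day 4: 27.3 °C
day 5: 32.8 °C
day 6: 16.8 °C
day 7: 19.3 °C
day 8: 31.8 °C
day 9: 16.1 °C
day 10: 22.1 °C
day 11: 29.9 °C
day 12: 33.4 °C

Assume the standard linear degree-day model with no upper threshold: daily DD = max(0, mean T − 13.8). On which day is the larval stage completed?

day 3

Daily DD above 13.8 °C: 10.9, 0.0, 3.4, 13.5, 19.0, 3.0, 5.5, 18.0, 2.3, 8.3, 16.1, 19.6.
Cumulative: 10.9, 10.9, 14.3, 27.8, 46.8, 49.8, 55.3, 73.3, 75.6, 83.9, 100.0, 119.6.
The total first reaches 12 DD on day 3.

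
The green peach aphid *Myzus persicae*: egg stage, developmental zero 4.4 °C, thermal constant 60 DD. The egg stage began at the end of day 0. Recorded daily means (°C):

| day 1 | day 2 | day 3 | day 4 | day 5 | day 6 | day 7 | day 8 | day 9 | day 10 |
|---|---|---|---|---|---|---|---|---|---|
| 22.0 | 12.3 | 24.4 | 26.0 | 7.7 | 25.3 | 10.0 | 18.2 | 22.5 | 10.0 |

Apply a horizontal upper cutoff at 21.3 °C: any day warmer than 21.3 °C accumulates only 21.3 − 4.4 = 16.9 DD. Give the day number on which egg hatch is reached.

Daily DD above 4.4 °C (capped at 16.9): 16.9, 7.9, 16.9, 16.9, 3.3, 16.9, 5.6, 13.8, 16.9, 5.6.
Cumulative: 16.9, 24.8, 41.7, 58.6, 61.9, 78.8, 84.4, 98.2, 115.1, 120.7.
The total first reaches 60 DD on day 5.

day 5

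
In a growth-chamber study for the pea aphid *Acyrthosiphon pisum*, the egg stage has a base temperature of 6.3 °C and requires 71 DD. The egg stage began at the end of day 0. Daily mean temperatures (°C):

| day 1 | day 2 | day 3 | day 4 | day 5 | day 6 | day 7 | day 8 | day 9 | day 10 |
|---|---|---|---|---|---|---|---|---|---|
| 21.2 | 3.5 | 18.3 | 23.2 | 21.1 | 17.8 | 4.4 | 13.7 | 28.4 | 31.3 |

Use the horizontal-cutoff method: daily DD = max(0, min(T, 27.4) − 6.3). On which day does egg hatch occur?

Daily DD above 6.3 °C (capped at 21.1): 14.9, 0.0, 12.0, 16.9, 14.8, 11.5, 0.0, 7.4, 21.1, 21.1.
Cumulative: 14.9, 14.9, 26.9, 43.8, 58.6, 70.1, 70.1, 77.5, 98.6, 119.7.
The total first reaches 71 DD on day 8.

day 8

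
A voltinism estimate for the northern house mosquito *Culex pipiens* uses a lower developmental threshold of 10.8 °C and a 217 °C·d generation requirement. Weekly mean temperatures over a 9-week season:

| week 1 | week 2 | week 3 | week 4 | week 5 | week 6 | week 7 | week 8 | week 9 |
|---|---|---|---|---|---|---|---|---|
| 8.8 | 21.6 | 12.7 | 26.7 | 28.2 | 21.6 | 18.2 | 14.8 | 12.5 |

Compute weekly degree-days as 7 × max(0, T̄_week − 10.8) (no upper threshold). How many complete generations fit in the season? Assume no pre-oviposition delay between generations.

2 generations

Weekly DD (7 × max(0, T̄ − 10.8)): 0.0, 75.6, 13.3, 111.3, 121.8, 75.6, 51.8, 28.0, 11.9.
Season total = 489.3 DD.
Complete generations = ⌊489.3 / 217⌋ = 2.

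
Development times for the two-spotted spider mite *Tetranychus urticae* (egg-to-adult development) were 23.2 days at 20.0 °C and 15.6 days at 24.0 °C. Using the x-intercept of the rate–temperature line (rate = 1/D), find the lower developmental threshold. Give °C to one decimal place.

11.8 °C

Equal thermal constants: D₁(T₁ − T_b) = D₂(T₂ − T_b).
23.2·(20.0 − T_b) = 15.6·(24.0 − T_b)
T_b = (23.2·20.0 − 15.6·24.0) / (23.2 − 15.6) = 89.60 / 7.6 = 11.789 °C ≈ 11.8 °C.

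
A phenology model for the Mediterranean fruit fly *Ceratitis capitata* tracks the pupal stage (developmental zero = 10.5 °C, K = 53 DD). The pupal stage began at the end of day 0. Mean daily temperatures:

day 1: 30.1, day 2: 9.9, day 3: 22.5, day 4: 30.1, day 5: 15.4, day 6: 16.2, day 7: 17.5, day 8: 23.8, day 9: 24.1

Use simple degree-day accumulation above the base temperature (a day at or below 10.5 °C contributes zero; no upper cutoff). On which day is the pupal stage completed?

day 5

Daily DD above 10.5 °C: 19.6, 0.0, 12.0, 19.6, 4.9, 5.7, 7.0, 13.3, 13.6.
Cumulative: 19.6, 19.6, 31.6, 51.2, 56.1, 61.8, 68.8, 82.1, 95.7.
The total first reaches 53 DD on day 5.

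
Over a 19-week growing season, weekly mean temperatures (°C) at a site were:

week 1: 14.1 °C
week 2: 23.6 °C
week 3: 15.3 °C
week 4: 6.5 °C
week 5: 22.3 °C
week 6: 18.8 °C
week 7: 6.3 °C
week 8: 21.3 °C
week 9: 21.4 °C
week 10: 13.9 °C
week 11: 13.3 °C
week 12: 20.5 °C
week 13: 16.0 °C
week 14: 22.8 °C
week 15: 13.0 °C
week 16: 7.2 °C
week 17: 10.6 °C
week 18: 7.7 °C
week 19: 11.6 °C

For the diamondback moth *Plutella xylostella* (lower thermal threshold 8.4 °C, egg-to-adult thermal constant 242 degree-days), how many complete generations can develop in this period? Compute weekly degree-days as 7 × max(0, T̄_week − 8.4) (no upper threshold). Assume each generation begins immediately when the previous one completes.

Weekly DD (7 × max(0, T̄ − 8.4)): 39.9, 106.4, 48.3, 0.0, 97.3, 72.8, 0.0, 90.3, 91.0, 38.5, 34.3, 84.7, 53.2, 100.8, 32.2, 0.0, 15.4, 0.0, 22.4.
Season total = 927.5 DD.
Complete generations = ⌊927.5 / 242⌋ = 3.

3 generations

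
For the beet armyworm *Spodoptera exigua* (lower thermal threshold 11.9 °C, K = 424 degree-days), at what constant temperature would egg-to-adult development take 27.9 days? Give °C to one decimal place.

Required daily accumulation = 424 / 27.9 = 15.197 DD/day.
T = T_base + 15.197 = 11.9 + 15.197 = 27.097 ≈ 27.1 °C.

27.1 °C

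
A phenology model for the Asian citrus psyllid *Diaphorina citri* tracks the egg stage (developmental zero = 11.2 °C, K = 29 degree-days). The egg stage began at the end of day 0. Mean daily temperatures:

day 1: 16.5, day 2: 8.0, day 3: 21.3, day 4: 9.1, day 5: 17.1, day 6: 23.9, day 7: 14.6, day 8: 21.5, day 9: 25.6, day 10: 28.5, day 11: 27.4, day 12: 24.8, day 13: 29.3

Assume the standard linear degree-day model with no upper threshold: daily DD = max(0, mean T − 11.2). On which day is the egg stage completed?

Daily DD above 11.2 °C: 5.3, 0.0, 10.1, 0.0, 5.9, 12.7, 3.4, 10.3, 14.4, 17.3, 16.2, 13.6, 18.1.
Cumulative: 5.3, 5.3, 15.4, 15.4, 21.3, 34.0, 37.4, 47.7, 62.1, 79.4, 95.6, 109.2, 127.3.
The total first reaches 29 DD on day 6.

day 6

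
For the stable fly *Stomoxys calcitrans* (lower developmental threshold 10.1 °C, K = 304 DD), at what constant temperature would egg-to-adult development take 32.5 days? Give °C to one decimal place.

19.5 °C

Required daily accumulation = 304 / 32.5 = 9.354 DD/day.
T = T_base + 9.354 = 10.1 + 9.354 = 19.454 ≈ 19.5 °C.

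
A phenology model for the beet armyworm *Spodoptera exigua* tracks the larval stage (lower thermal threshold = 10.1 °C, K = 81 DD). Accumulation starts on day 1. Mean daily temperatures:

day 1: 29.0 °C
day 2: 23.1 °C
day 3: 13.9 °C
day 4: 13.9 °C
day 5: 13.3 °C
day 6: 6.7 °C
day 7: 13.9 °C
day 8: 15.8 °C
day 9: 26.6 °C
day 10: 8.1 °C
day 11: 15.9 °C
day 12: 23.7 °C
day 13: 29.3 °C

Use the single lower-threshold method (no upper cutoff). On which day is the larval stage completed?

day 12

Daily DD above 10.1 °C: 18.9, 13.0, 3.8, 3.8, 3.2, 0.0, 3.8, 5.7, 16.5, 0.0, 5.8, 13.6, 19.2.
Cumulative: 18.9, 31.9, 35.7, 39.5, 42.7, 42.7, 46.5, 52.2, 68.7, 68.7, 74.5, 88.1, 107.3.
The total first reaches 81 DD on day 12.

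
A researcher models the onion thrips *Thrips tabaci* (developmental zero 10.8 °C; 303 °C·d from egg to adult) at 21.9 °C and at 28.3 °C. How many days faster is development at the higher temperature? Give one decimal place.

At 21.9 °C: 303 / (21.9 − 10.8) = 303 / 11.1 = 27.297 d.
At 28.3 °C: 303 / (28.3 − 10.8) = 303 / 17.5 = 17.314 d.
Difference = |27.297 − 17.314| = 9.983 ≈ 10.0 days.

10.0 days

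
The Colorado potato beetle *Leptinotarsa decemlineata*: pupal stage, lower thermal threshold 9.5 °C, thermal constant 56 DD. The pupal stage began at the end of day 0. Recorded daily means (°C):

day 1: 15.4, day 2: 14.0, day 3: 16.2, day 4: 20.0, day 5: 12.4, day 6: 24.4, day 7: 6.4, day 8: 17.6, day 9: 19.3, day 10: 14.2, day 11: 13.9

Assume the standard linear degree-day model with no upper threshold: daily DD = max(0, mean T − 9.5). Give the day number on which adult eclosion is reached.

day 9

Daily DD above 9.5 °C: 5.9, 4.5, 6.7, 10.5, 2.9, 14.9, 0.0, 8.1, 9.8, 4.7, 4.4.
Cumulative: 5.9, 10.4, 17.1, 27.6, 30.5, 45.4, 45.4, 53.5, 63.3, 68.0, 72.4.
The total first reaches 56 DD on day 9.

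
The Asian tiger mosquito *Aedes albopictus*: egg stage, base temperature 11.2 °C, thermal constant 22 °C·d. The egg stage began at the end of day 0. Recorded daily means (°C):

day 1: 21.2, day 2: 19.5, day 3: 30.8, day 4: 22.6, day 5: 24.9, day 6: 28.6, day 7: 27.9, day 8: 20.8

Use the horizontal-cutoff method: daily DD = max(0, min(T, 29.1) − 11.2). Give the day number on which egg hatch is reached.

Daily DD above 11.2 °C (capped at 17.9): 10.0, 8.3, 17.9, 11.4, 13.7, 17.4, 16.7, 9.6.
Cumulative: 10.0, 18.3, 36.2, 47.6, 61.3, 78.7, 95.4, 105.0.
The total first reaches 22 DD on day 3.

day 3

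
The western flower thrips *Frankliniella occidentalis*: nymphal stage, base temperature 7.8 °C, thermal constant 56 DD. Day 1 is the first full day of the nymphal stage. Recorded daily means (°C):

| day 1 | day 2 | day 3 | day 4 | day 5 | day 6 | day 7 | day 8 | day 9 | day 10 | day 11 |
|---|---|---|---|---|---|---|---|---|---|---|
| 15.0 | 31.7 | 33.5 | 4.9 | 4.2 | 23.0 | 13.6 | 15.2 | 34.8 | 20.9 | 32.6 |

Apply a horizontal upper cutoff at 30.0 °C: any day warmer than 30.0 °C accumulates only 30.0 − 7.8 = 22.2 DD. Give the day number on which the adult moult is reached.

Daily DD above 7.8 °C (capped at 22.2): 7.2, 22.2, 22.2, 0.0, 0.0, 15.2, 5.8, 7.4, 22.2, 13.1, 22.2.
Cumulative: 7.2, 29.4, 51.6, 51.6, 51.6, 66.8, 72.6, 80.0, 102.2, 115.3, 137.5.
The total first reaches 56 DD on day 6.

day 6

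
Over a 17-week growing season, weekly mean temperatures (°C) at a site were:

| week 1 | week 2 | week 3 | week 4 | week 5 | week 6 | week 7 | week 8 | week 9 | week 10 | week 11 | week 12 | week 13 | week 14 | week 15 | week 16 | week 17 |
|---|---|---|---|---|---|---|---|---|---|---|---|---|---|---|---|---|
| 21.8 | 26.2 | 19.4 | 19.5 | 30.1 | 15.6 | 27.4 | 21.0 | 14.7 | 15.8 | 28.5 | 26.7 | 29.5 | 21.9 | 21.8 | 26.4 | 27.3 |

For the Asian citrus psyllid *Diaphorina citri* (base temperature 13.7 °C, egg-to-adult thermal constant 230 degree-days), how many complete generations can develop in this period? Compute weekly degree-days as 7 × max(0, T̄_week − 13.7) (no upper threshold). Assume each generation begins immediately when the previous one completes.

4 generations

Weekly DD (7 × max(0, T̄ − 13.7)): 56.7, 87.5, 39.9, 40.6, 114.8, 13.3, 95.9, 51.1, 7.0, 14.7, 103.6, 91.0, 110.6, 57.4, 56.7, 88.9, 95.2.
Season total = 1124.9 DD.
Complete generations = ⌊1124.9 / 230⌋ = 4.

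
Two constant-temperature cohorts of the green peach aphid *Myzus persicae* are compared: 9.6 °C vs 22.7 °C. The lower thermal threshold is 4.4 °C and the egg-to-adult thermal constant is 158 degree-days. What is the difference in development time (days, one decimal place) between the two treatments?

21.8 days

At 9.6 °C: 158 / (9.6 − 4.4) = 158 / 5.2 = 30.385 d.
At 22.7 °C: 158 / (22.7 − 4.4) = 158 / 18.3 = 8.634 d.
Difference = |30.385 − 8.634| = 21.751 ≈ 21.8 days.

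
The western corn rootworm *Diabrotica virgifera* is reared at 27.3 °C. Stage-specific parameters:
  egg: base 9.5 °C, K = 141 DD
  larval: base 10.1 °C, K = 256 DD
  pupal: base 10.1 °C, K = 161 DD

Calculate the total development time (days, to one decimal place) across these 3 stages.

egg: 141 / (27.3 − 9.5) = 141 / 17.8 = 7.921 d.
larval: 256 / (27.3 − 10.1) = 256 / 17.2 = 14.884 d.
pupal: 161 / (27.3 − 10.1) = 161 / 17.2 = 9.360 d.
Sum = 32.166 ≈ 32.2 days.

32.2 days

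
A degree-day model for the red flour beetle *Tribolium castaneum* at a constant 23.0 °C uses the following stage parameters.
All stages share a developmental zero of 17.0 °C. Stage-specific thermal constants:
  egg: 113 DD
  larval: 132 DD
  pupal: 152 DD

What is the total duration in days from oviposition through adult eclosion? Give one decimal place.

66.2 days

Daily accumulation at 23.0 °C = 23.0 − 17.0 = 6.0 DD/day.
Total K = 113 + 132 + 152 = 397 DD.
Total duration = 397 / 6.0 = 66.167 ≈ 66.2 days.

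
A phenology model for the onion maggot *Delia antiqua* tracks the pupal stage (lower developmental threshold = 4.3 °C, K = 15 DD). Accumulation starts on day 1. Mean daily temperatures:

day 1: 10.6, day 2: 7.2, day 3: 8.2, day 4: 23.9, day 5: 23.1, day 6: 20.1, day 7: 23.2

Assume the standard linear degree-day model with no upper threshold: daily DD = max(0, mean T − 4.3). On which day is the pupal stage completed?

Daily DD above 4.3 °C: 6.3, 2.9, 3.9, 19.6, 18.8, 15.8, 18.9.
Cumulative: 6.3, 9.2, 13.1, 32.7, 51.5, 67.3, 86.2.
The total first reaches 15 DD on day 4.

day 4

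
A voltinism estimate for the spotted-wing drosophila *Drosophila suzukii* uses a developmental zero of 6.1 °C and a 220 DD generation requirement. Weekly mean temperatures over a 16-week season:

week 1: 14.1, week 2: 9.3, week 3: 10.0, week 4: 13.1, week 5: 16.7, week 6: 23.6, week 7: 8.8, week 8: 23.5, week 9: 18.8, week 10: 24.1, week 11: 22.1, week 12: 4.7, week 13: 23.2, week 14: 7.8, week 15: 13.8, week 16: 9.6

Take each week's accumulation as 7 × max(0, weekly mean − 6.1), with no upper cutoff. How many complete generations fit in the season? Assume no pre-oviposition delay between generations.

Weekly DD (7 × max(0, T̄ − 6.1)): 56.0, 22.4, 27.3, 49.0, 74.2, 122.5, 18.9, 121.8, 88.9, 126.0, 112.0, 0.0, 119.7, 11.9, 53.9, 24.5.
Season total = 1029.0 DD.
Complete generations = ⌊1029.0 / 220⌋ = 4.

4 generations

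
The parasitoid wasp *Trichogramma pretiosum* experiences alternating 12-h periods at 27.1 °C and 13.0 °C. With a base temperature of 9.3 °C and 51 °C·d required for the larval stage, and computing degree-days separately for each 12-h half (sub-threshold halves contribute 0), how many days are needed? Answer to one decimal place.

Day half: max(0, 27.1 − 9.3) × 0.5 = 17.8 × 0.5 = 8.90 DD.
Night half: max(0, 13.0 − 9.3) × 0.5 = 3.7 × 0.5 = 1.85 DD.
Per 24 h: 10.75 DD/day.
Duration = 51 / 10.75 = 4.744 ≈ 4.7 days.

4.7 days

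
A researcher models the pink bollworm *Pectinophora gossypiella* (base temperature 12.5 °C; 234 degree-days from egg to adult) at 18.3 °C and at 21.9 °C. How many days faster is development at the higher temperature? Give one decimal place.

15.5 days

At 18.3 °C: 234 / (18.3 − 12.5) = 234 / 5.8 = 40.345 d.
At 21.9 °C: 234 / (21.9 − 12.5) = 234 / 9.4 = 24.894 d.
Difference = |40.345 − 24.894| = 15.451 ≈ 15.5 days.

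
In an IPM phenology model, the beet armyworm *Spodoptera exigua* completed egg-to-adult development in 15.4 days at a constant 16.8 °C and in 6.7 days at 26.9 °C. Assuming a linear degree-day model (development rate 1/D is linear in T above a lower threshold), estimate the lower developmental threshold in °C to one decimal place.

Linear rate model ⇒ the product D·(T − T_b) is constant across temperatures.
15.4·(16.8 − T_b) = 6.7·(26.9 − T_b)
T_b = (15.4·16.8 − 6.7·26.9) / (15.4 − 6.7) = 78.49 / 8.7 = 9.022 °C ≈ 9.0 °C.

9.0 °C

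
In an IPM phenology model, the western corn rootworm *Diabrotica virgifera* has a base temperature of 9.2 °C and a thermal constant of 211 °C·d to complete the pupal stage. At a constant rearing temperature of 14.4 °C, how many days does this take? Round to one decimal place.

Daily accumulation = 14.4 − 9.2 = 5.2 DD/day.
Duration = 211 / 5.2 = 40.577 ≈ 40.6 days.

40.6 days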